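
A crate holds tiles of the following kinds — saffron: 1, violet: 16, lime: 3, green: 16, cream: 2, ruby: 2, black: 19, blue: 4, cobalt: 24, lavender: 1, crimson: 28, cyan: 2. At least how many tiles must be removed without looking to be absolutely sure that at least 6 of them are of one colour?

Put each drawn tile into a box by colour. The largest draw with every box below 6 takes min(count, 5) from each colour; colours with fewer than 5 contribute all they have.
Σ min(cᵢ, 5) = 1 + 5 + 3 + 5 + 2 + 2 + 5 + 4 + 5 + 1 + 5 + 2 = 40.
Draw number 40 + 1 = 41 must push one box to 6.

41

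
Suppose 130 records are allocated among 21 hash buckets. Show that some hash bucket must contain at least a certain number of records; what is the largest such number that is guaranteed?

7

The 21 hash buckets are the holes and the 130 records are the pigeons.
If every hash bucket held at most 6 records, the total would be at most 21 × 6 = 126, which is less than 130.
So some hash bucket holds at least ⌈130/21⌉ = 7 records.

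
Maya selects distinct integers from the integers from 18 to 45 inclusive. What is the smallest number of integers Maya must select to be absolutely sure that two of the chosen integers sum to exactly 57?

A set avoiding the sum 57 can contain at most one of each pair {x, 57−x}, plus the 6 elements whose complement lies outside the range.
The integers 29, …, 45 (17 of them) are such a set: any two sum to at least 29+30 = 59 > 57.
Any 18th integer completes one of the 11 pairs, so 18 choices force a sum of 57.

18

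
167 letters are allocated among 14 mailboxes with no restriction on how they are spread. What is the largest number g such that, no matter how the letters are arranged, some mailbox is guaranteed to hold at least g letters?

12

Pigeonhole: the 14 mailboxes are the holes and the 167 letters are the pigeons.
If every mailbox held at most 11 letters, the total would be at most 14 × 11 = 154, which is less than 167.
So some mailbox holds at least ⌈167/14⌉ = 12 letters.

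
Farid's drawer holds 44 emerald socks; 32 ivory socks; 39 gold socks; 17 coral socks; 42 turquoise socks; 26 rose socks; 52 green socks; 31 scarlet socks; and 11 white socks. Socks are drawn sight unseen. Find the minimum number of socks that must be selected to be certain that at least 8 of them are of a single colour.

An adversary could hand out at most 7 socks per colour: 7 + 7 + 7 + 7 + 7 + 7 + 7 + 7 + 7 = 63 socks and still no colour has 8.
By the pigeonhole principle, one more sock lands in a colour already at 7, so 64 draws are enough and 63 are not.

64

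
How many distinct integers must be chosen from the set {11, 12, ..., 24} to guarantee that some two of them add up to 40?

11

Two chosen integers sum to 40 exactly when both halves of some pair {x, 40−x} with 16 ≤ x ≤ 40−x ≤ 24 are chosen — 4 such pairs.
The remaining 6 elements (those with no distinct partner in range) can never complete a 40-sum, so the worst case takes all of them and one from each pair: 6 + 4 = 10.
The 11th integer has to be the second member of some pair, so 10 + 1 = 11.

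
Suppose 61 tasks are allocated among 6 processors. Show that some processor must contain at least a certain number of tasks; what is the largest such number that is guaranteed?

11

By the pigeonhole principle, the 6 processors are the holes and the 61 tasks are the pigeons.
If every processor held at most 10 tasks, the total would be at most 6 × 10 = 60, which is less than 61.
So some processor holds at least ⌈61/6⌉ = 11 tasks.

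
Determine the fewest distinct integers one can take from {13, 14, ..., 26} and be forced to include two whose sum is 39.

Group the elements by complementary pair {x, 39−x}: {13,26}, {14,25}, {15,24}, …, giving 7 two-element pairs.
By pigeonhole, treating each of those 7 groups as a pigeonhole, one can pick one integer per group — 7 integers — with no two summing to 39.
The 8th integer lands in an occupied pair, forcing a sum of 39.

8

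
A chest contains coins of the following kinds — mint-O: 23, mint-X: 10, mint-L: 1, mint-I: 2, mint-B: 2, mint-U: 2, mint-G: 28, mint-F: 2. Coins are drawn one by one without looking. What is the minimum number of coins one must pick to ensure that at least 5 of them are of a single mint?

Pigeonhole: put each drawn coin into a box by mint. The largest draw with every box below 5 takes min(count, 4) from each mint; mints with fewer than 4 contribute all they have.
Σ min(cᵢ, 4) = 4 + 4 + 1 + 2 + 2 + 2 + 4 + 2 = 21.
Draw number 21 + 1 = 22 must push one box to 5.

22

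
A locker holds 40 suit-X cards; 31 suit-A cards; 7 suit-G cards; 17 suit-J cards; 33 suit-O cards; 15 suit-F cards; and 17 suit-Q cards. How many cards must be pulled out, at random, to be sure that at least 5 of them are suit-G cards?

In the worst case for collecting suit-G cards, every non-suit-G card comes out first.
There are 40 + 31 + 17 + 33 + 15 + 17 = 153 non-suit-G cards altogether.
After those, each further card must be suit-G, so 153 + 5 = 158 draws guarantee 5 suit-G cards.

158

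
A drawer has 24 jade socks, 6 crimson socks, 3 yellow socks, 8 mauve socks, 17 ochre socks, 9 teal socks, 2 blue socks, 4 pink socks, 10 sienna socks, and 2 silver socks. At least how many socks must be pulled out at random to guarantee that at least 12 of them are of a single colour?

An adversary could hand out at most 11 socks per colour (8 colours run out sooner): 11 + 6 + 3 + 8 + 11 + 9 + 2 + 4 + 10 + 2 = 66 socks and still no colour has 12.
By the pigeonhole principle, one more sock lands in a colour already at 11, so 67 draws are enough and 66 are not.

67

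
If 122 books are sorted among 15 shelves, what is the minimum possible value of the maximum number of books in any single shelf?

9

The 15 shelves are the holes and the 122 books are the pigeons.
If every shelf held at most 8 books, the total would be at most 15 × 8 = 120, which is less than 122.
So some shelf holds at least ⌈122/15⌉ = 9 books.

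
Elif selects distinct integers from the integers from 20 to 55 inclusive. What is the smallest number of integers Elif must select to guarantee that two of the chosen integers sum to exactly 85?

Two chosen integers sum to 85 exactly when both halves of some pair {x, 85−x} with 30 ≤ x ≤ 85−x ≤ 55 are chosen — 13 such pairs.
The remaining 10 elements (those with no distinct partner in range) can never complete a 85-sum, so the worst case takes all of them and one from each pair: 10 + 13 = 23.
By the pigeonhole principle, the 24th integer has to be the second member of some pair, so 23 + 1 = 24.

24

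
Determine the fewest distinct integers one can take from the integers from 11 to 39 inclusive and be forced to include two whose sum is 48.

17

Group the elements by complementary pair {x, 48−x}: {11,37}, {12,36}, {13,35}, …, giving 13 two-element pairs, the single value 24 (it cannot pair with itself since the integers are distinct), and 2 integers whose partner 48−x falls outside [11,39].
Pigeonhole: treating each of those 16 groups as a pigeonhole, one can pick one integer per group — 16 integers — with no two summing to 48.
The 17th integer lands in an occupied pair, forcing a sum of 48.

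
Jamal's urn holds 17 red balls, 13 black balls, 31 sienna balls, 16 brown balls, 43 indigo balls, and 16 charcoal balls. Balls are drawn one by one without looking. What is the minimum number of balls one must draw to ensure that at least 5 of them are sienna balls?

In the worst case for collecting sienna balls, every non-sienna ball comes out first.
There are 17 + 13 + 16 + 43 + 16 = 105 non-sienna balls altogether.
After those, each further ball must be sienna, so 105 + 5 = 110 draws guarantee 5 sienna balls.

110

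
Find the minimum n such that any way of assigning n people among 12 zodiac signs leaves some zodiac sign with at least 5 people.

49

With 48 people one could put exactly 4 in each of the 12 zodiac signs, and no zodiac sign would reach 5.
By pigeonhole, one more person must land in a zodiac sign that already has 4, giving it 5.
So 12 × 4 + 1 = 49 people are required.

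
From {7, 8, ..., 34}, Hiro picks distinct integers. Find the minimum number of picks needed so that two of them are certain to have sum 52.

21

A set avoiding the sum 52 can contain at most one of each pair {x, 52−x}, plus the 12 elements whose complement lies outside the range or equal to its own complement.
The integers 7, …, 26 (20 of them) are such a set: any two sum to at least 7+8 = 15 and at most 25+26 = 51 < 52.
Any 21st integer completes one of the 8 pairs, so 21 choices force a sum of 52.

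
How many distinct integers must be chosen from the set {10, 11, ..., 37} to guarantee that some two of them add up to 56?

Two chosen integers sum to 56 exactly when both halves of some pair {x, 56−x} with 19 ≤ x ≤ 56−x ≤ 37 are chosen — 9 such pairs.
The remaining 10 elements (those with no distinct partner in range) can never complete a 56-sum, so the worst case takes all of them and one from each pair: 10 + 9 = 19.
By pigeonhole, the 20th integer has to be the second member of some pair, so 19 + 1 = 20.

20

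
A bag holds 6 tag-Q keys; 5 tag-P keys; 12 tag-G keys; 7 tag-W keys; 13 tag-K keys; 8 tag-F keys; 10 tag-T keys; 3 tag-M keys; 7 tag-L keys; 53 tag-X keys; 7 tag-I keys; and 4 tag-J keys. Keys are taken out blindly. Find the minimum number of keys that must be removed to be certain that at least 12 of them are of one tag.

An adversary could hand out at most 11 keys per tag (9 tags run out sooner): 6 + 5 + 11 + 7 + 11 + 8 + 10 + 3 + 7 + 11 + 7 + 4 = 90 keys and still no tag has 12.
One more key lands in a tag already at 11, so 91 draws are enough and 90 are not.

91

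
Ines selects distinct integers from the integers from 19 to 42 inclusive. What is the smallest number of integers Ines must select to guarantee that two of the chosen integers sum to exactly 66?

16

Two chosen integers sum to 66 exactly when both halves of some pair {x, 66−x} with 24 ≤ x ≤ 66−x ≤ 42 are chosen — 9 such pairs.
The remaining 6 elements (those with no distinct partner in range) can never complete a 66-sum, so the worst case takes all of them and one from each pair: 6 + 9 = 15.
By pigeonhole, the 16th integer has to be the second member of some pair, so 15 + 1 = 16.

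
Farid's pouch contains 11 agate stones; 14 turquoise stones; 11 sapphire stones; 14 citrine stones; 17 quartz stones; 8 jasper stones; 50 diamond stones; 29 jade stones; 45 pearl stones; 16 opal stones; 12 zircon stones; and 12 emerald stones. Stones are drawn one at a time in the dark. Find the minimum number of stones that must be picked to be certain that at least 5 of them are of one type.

49

Put each drawn stone into a box by type. The largest draw with every box below 5 takes min(count, 4) from each type.
Σ min(cᵢ, 4) = 4 + 4 + 4 + 4 + 4 + 4 + 4 + 4 + 4 + 4 + 4 + 4 = 48.
Draw number 48 + 1 = 49 must push one box to 5.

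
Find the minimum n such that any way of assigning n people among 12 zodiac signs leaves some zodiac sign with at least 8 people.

85

With 84 people one could put exactly 7 in each of the 12 zodiac signs, and no zodiac sign would reach 8.
One more person must land in a zodiac sign that already has 7, giving it 8.
So 12 × 7 + 1 = 85 people are required.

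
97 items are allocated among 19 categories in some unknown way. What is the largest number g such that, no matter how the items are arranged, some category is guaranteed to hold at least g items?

By pigeonhole, the 19 categories are the holes and the 97 items are the pigeons.
If every category held at most 5 items, the total would be at most 19 × 5 = 95, which is less than 97.
So some category holds at least ⌈97/19⌉ = 6 items.

6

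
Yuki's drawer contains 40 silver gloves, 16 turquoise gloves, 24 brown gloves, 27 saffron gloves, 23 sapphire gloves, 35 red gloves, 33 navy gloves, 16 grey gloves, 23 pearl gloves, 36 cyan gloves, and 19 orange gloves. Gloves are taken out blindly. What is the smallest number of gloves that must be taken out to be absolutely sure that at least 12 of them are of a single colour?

122

Put each drawn glove into a box by colour. The largest draw with every box below 12 takes min(count, 11) from each colour.
Σ min(cᵢ, 11) = 11 + 11 + 11 + 11 + 11 + 11 + 11 + 11 + 11 + 11 + 11 = 121.
Draw number 121 + 1 = 122 must push one box to 12.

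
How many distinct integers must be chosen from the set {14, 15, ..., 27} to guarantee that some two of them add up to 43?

Two chosen integers sum to 43 exactly when both halves of some pair {x, 43−x} with 16 ≤ x ≤ 43−x ≤ 27 are chosen — 6 such pairs.
The remaining 2 elements (those with no distinct partner in range) can never complete a 43-sum, so the worst case takes all of them and one from each pair: 2 + 6 = 8.
By pigeonhole, the 9th integer has to be the second member of some pair, so 8 + 1 = 9.

9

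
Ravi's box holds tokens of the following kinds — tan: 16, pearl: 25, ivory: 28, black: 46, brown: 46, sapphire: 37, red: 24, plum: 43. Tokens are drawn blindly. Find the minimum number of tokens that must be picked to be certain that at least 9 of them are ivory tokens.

In the worst case for collecting ivory tokens, every non-ivory token comes out first.
There are 16 + 25 + 46 + 46 + 37 + 24 + 43 = 237 non-ivory tokens altogether.
After those, each further token must be ivory, so 237 + 9 = 246 draws guarantee 9 ivory tokens.

246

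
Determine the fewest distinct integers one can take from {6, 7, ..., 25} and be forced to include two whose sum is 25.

14

A set avoiding the sum 25 can contain at most one of each pair {x, 25−x}, plus the 6 elements whose complement lies outside the range.
The integers 13, …, 25 (13 of them) are such a set: any two sum to at least 13+14 = 27 > 25.
Any 14th integer completes one of the 7 pairs, so 14 choices force a sum of 25.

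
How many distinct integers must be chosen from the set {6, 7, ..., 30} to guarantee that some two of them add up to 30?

A set avoiding the sum 30 can contain at most one of each pair {x, 30−x}, plus the 7 elements whose complement lies outside the range or equal to its own complement.
The integers 15, …, 30 (16 of them) are such a set: any two sum to at least 15+16 = 31 > 30.
By pigeonhole, any 17th integer completes one of the 9 pairs, so 17 choices force a sum of 30.

17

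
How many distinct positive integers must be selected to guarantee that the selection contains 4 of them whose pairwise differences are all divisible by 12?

Integers whose pairwise differences are multiples of 12 are exactly those sharing a remainder mod 12. The 12 residue classes mod 12 are the pigeonholes.
With 36 integers one could put 3 in each residue class and have no class reach 4.
The 37th integer pushes some class to 4, so 12·3 + 1 = 37.

37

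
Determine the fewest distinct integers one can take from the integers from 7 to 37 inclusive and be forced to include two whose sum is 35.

21

Two chosen integers sum to 35 exactly when both halves of some pair {x, 35−x} with 7 ≤ x ≤ 35−x ≤ 28 are chosen — 11 such pairs.
The remaining 9 elements (those with no distinct partner in range) can never complete a 35-sum, so the worst case takes all of them and one from each pair: 9 + 11 = 20.
The 21st integer has to be the second member of some pair, so 20 + 1 = 21.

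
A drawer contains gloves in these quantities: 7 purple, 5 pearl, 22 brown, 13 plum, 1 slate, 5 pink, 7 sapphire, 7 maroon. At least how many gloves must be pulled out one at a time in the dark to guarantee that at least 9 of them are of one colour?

49

An adversary could hand out at most 8 gloves per colour (6 colours run out sooner): 7 + 5 + 8 + 8 + 1 + 5 + 7 + 7 = 48 gloves and still no colour has 9.
One more glove lands in a colour already at 8, so 49 draws are enough and 48 are not.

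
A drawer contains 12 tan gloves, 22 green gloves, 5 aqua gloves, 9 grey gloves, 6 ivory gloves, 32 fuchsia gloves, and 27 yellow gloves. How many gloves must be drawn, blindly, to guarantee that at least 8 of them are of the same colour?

47

Put each drawn glove into a box by colour. The largest draw with every box below 8 takes min(count, 7) from each colour; colours with fewer than 7 contribute all they have.
Σ min(cᵢ, 7) = 7 + 7 + 5 + 7 + 6 + 7 + 7 = 46.
Draw number 46 + 1 = 47 must push one box to 8.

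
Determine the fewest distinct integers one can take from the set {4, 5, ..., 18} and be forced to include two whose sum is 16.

Group the elements by complementary pair {x, 16−x}: {4,12}, {5,11}, {6,10}, …, giving 4 two-element pairs, the single value 8 (it cannot pair with itself since the integers are distinct), and 6 integers whose partner 16−x falls outside [4,18].
By pigeonhole, treating each of those 11 groups as a pigeonhole, one can pick one integer per group — 11 integers — with no two summing to 16.
The 12th integer lands in an occupied pair, forcing a sum of 16.

12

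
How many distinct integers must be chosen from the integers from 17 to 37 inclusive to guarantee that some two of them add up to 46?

A set avoiding the sum 46 can contain at most one of each pair {x, 46−x}, plus the 9 elements whose complement lies outside the range or equal to its own complement.
The integers 23, …, 37 (15 of them) are such a set: any two sum to at least 23+24 = 47 > 46.
Pigeonhole: any 16th integer completes one of the 6 pairs, so 16 choices force a sum of 46.

16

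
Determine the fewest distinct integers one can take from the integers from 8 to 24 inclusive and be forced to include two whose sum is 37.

Two chosen integers sum to 37 exactly when both halves of some pair {x, 37−x} with 13 ≤ x ≤ 37−x ≤ 24 are chosen — 6 such pairs.
The remaining 5 elements (those with no distinct partner in range) can never complete a 37-sum, so the worst case takes all of them and one from each pair: 5 + 6 = 11.
By the pigeonhole principle, the 12th integer has to be the second member of some pair, so 11 + 1 = 12.

12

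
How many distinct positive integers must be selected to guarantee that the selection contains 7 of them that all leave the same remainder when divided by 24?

The 24 residue classes mod 24 are the pigeonholes.
With 144 integers one could put 6 in each residue class and have no class reach 7.
The 145th integer pushes some class to 7, so 24·6 + 1 = 145.

145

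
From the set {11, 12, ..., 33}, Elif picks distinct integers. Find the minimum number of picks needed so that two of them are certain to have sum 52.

17

Group the elements by complementary pair {x, 52−x}: {19,33}, {20,32}, {21,31}, …, giving 7 two-element pairs, the single value 26 (it cannot pair with itself since the integers are distinct), and 8 integers whose partner 52−x falls outside [11,33].
Treating each of those 16 groups as a pigeonhole, one can pick one integer per group — 16 integers — with no two summing to 52.
The 17th integer lands in an occupied pair, forcing a sum of 52.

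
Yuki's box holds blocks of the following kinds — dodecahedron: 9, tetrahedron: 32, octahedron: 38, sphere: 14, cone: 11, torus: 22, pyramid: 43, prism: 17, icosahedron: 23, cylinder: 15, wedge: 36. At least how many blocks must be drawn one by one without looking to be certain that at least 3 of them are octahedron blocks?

225

In the worst case for collecting octahedron blocks, every non-octahedron block comes out first.
There are 9 + 32 + 14 + 11 + 22 + 43 + 17 + 23 + 15 + 36 = 222 non-octahedron blocks altogether.
After those, each further block must be octahedron, so 222 + 3 = 225 draws guarantee 3 octahedron blocks.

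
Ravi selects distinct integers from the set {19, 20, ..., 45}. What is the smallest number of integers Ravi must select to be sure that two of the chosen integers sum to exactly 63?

Two chosen integers sum to 63 exactly when both halves of some pair {x, 63−x} with 19 ≤ x ≤ 63−x ≤ 44 are chosen — 13 such pairs.
The remaining 1 element (those with no distinct partner in range) can never complete a 63-sum, so the worst case takes all of them and one from each pair: 1 + 13 = 14.
By the pigeonhole principle, the 15th integer has to be the second member of some pair, so 14 + 1 = 15.

15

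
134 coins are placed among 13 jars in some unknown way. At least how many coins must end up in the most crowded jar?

11

By the pigeonhole principle, the 13 jars are the holes and the 134 coins are the pigeons.
If every jar held at most 10 coins, the total would be at most 13 × 10 = 130, which is less than 134.
So some jar holds at least ⌈134/13⌉ = 11 coins.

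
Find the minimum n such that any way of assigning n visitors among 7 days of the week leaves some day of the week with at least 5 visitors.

With 28 visitors one could put exactly 4 in each of the 7 days of the week, and no day of the week would reach 5.
By the pigeonhole principle, one more visitor must land in a day of the week that already has 4, giving it 5.
So 7 × 4 + 1 = 29 visitors are required.

29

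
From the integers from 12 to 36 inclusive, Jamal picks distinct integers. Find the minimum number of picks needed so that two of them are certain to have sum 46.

Two chosen integers sum to 46 exactly when both halves of some pair {x, 46−x} with 12 ≤ x ≤ 46−x ≤ 34 are chosen — 11 such pairs.
The remaining 3 elements (those with no distinct partner in range) can never complete a 46-sum, so the worst case takes all of them and one from each pair: 3 + 11 = 14.
The 15th integer has to be the second member of some pair, so 14 + 1 = 15.

15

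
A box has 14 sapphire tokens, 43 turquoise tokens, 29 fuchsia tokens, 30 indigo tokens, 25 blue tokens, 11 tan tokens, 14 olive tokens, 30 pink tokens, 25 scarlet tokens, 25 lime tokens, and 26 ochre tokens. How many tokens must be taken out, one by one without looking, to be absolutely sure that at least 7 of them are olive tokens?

265

In the worst case for collecting olive tokens, every non-olive token comes out first.
There are 14 + 43 + 29 + 30 + 25 + 11 + 30 + 25 + 25 + 26 = 258 non-olive tokens altogether.
After those, each further token must be olive, so 258 + 7 = 265 draws guarantee 7 olive tokens.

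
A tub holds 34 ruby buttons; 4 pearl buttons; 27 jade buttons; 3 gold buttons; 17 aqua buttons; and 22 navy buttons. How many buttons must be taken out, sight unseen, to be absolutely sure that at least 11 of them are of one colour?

48

By the pigeonhole principle, the 6 colours are the holes; the buttons drawn are the pigeons.
To avoid 11 of any one colour, the worst case takes at most 10 of each colour, or every button of a colour that has fewer than 10.
That gives 10 + 4 + 10 + 3 + 10 + 10 = 47 buttons with no colour reaching 11.
The next button forces some colour to 11, so 47 + 1 = 48.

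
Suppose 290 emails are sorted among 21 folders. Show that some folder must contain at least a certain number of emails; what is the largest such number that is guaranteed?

14

By pigeonhole, the 21 folders are the holes and the 290 emails are the pigeons.
If every folder held at most 13 emails, the total would be at most 21 × 13 = 273, which is less than 290.
So some folder holds at least ⌈290/21⌉ = 14 emails.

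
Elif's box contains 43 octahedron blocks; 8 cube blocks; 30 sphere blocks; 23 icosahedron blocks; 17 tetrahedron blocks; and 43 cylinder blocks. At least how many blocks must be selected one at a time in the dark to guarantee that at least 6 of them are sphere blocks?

In the worst case for collecting sphere blocks, every non-sphere block comes out first.
There are 43 + 8 + 23 + 17 + 43 = 134 non-sphere blocks altogether.
After those, each further block must be sphere, so 134 + 6 = 140 draws guarantee 6 sphere blocks.

140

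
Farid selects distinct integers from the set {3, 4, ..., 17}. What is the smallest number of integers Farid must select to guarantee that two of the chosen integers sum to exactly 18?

10

Two chosen integers sum to 18 exactly when both halves of some pair {x, 18−x} with 3 ≤ x ≤ 18−x ≤ 15 are chosen — 6 such pairs.
The remaining 3 elements (those with no distinct partner in range) can never complete a 18-sum, so the worst case takes all of them and one from each pair: 3 + 6 = 9.
The 10th integer has to be the second member of some pair, so 9 + 1 = 10.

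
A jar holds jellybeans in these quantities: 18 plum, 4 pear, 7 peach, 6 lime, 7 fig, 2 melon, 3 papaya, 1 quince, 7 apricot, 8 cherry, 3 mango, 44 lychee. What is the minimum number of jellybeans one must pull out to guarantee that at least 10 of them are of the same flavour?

67

By the pigeonhole principle, put each drawn jellybean into a box by flavour. The largest draw with every box below 10 takes min(count, 9) from each flavour; flavours with fewer than 9 contribute all they have.
Σ min(cᵢ, 9) = 9 + 4 + 7 + 6 + 7 + 2 + 3 + 1 + 7 + 8 + 3 + 9 = 66.
Draw number 66 + 1 = 67 must push one box to 10.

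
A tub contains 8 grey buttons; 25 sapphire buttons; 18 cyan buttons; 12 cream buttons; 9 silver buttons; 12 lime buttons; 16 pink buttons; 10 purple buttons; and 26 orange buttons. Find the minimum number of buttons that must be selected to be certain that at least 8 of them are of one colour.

64

Put each drawn button into a box by colour. The largest draw with every box below 8 takes min(count, 7) from each colour.
Σ min(cᵢ, 7) = 7 + 7 + 7 + 7 + 7 + 7 + 7 + 7 + 7 = 63.
Draw number 63 + 1 = 64 must push one box to 8.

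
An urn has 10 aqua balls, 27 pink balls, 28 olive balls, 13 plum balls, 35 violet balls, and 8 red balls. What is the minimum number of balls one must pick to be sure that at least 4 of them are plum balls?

In the worst case for collecting plum balls, every non-plum ball comes out first.
There are 10 + 27 + 28 + 35 + 8 = 108 non-plum balls altogether.
After those, each further ball must be plum, so 108 + 4 = 112 draws guarantee 4 plum balls.

112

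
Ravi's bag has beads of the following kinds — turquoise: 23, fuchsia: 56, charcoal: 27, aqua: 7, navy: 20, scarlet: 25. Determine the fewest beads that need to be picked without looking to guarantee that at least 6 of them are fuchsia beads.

In the worst case for collecting fuchsia beads, every non-fuchsia bead comes out first.
There are 23 + 27 + 7 + 20 + 25 = 102 non-fuchsia beads altogether.
After those, each further bead must be fuchsia, so 102 + 6 = 108 draws guarantee 6 fuchsia beads.

108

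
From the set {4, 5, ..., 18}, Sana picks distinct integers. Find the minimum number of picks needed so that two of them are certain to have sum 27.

11

A set avoiding the sum 27 can contain at most one of each pair {x, 27−x}, plus the 5 elements whose complement lies outside the range.
The integers 4, …, 13 (10 of them) are such a set: any two sum to at least 4+5 = 9 and at most 12+13 = 25 < 27.
Pigeonhole: any 11th integer completes one of the 5 pairs, so 11 choices force a sum of 27.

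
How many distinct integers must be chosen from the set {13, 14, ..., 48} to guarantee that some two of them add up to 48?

26

A set avoiding the sum 48 can contain at most one of each pair {x, 48−x}, plus the 14 elements whose complement lies outside the range or equal to its own complement.
The integers 24, …, 48 (25 of them) are such a set: any two sum to at least 24+25 = 49 > 48.
Pigeonhole: any 26th integer completes one of the 11 pairs, so 26 choices force a sum of 48.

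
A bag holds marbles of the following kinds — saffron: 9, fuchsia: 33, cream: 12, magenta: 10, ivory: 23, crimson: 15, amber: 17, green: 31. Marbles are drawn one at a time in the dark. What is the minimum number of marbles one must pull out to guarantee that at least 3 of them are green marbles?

122

In the worst case for collecting green marbles, every non-green marble comes out first.
There are 9 + 33 + 12 + 10 + 23 + 15 + 17 = 119 non-green marbles altogether.
After those, each further marble must be green, so 119 + 3 = 122 draws guarantee 3 green marbles.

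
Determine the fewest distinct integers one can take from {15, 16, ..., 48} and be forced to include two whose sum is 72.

23

A set avoiding the sum 72 can contain at most one of each pair {x, 72−x}, plus the 10 elements whose complement lies outside the range or equal to its own complement.
The integers 15, …, 36 (22 of them) are such a set: any two sum to at least 15+16 = 31 and at most 35+36 = 71 < 72.
By the pigeonhole principle, any 23rd integer completes one of the 12 pairs, so 23 choices force a sum of 72.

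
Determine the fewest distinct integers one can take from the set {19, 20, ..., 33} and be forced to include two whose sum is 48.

11

Group the elements by complementary pair {x, 48−x}: {19,29}, {20,28}, {21,27}, …, giving 5 two-element pairs, the single value 24 (it cannot pair with itself since the integers are distinct), and 4 integers whose partner 48−x falls outside [19,33].
Treating each of those 10 groups as a pigeonhole, one can pick one integer per group — 10 integers — with no two summing to 48.
The 11th integer lands in an occupied pair, forcing a sum of 48.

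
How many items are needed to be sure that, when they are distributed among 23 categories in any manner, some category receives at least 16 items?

346

With 345 items one could put exactly 15 in each of the 23 categories, and no category would reach 16.
Pigeonhole: one more item must land in a category that already has 15, giving it 16.
So 23 × 15 + 1 = 346 items are required.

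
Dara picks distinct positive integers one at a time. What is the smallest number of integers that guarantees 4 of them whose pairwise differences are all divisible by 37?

112

Integers whose pairwise differences are multiples of 37 are exactly those sharing a remainder mod 37. By pigeonhole, the 37 residue classes mod 37 are the pigeonholes.
With 111 integers one could put 3 in each residue class and have no class reach 4.
The 112th integer pushes some class to 4, so 37·3 + 1 = 112.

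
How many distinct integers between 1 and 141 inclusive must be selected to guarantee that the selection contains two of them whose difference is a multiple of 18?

19

Integers whose pairwise differences are multiples of 18 are exactly those sharing a remainder mod 18. Pigeonhole: the 18 residue classes mod 18 are the pigeonholes.
With 18 integers one could put 1 in each residue class and have no class reach 2.
The 19th integer pushes some class to 2, so 18·1 + 1 = 19.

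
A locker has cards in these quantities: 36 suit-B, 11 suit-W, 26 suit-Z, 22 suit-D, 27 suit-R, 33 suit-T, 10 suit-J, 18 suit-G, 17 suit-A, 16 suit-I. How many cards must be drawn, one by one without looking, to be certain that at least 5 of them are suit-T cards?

In the worst case for collecting suit-T cards, every non-suit-T card comes out first.
There are 36 + 11 + 26 + 22 + 27 + 10 + 18 + 17 + 16 = 183 non-suit-T cards altogether.
After those, each further card must be suit-T, so 183 + 5 = 188 draws guarantee 5 suit-T cards.

188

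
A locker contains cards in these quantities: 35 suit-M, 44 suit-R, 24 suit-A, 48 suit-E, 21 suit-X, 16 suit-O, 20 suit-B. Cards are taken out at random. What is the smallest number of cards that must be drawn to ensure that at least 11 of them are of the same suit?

71

By the pigeonhole principle, the 7 suits are the holes; the cards drawn are the pigeons.
To avoid 11 of any one suit, the worst case takes at most 10 of each suit.
That gives 10 + 10 + 10 + 10 + 10 + 10 + 10 = 70 cards with no suit reaching 11.
The next card forces some suit to 11, so 70 + 1 = 71.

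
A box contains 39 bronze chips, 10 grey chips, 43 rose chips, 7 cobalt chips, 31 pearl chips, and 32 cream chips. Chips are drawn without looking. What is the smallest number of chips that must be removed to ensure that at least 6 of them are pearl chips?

137

In the worst case for collecting pearl chips, every non-pearl chip comes out first.
There are 39 + 10 + 43 + 7 + 32 = 131 non-pearl chips altogether.
After those, each further chip must be pearl, so 131 + 6 = 137 draws guarantee 6 pearl chips.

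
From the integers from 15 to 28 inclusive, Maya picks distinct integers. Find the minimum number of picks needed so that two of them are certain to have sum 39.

Group the elements by complementary pair {x, 39−x}: {15,24}, {16,23}, {17,22}, …, giving 5 two-element pairs and 4 integers whose partner 39−x falls outside [15,28].
Treating each of those 9 groups as a pigeonhole, one can pick one integer per group — 9 integers — with no two summing to 39.
The 10th integer lands in an occupied pair, forcing a sum of 39.

10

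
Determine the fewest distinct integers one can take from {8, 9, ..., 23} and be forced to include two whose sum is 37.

12

A set avoiding the sum 37 can contain at most one of each pair {x, 37−x}, plus the 6 elements whose complement lies outside the range.
The integers 8, …, 18 (11 of them) are such a set: any two sum to at least 8+9 = 17 and at most 17+18 = 35 < 37.
Pigeonhole: any 12th integer completes one of the 5 pairs, so 12 choices force a sum of 37.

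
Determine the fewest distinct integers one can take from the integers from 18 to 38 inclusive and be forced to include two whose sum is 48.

16

A set avoiding the sum 48 can contain at most one of each pair {x, 48−x}, plus the 9 elements whose complement lies outside the range or equal to its own complement.
The integers 24, …, 38 (15 of them) are such a set: any two sum to at least 24+25 = 49 > 48.
Any 16th integer completes one of the 6 pairs, so 16 choices force a sum of 48.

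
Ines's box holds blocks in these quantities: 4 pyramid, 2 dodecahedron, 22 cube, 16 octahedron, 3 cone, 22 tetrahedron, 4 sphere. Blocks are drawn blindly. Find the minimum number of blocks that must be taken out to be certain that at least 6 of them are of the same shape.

29

The 7 shapes are the holes; the blocks drawn are the pigeons.
To avoid 6 of any one shape, the worst case takes at most 5 of each shape, or every block of a shape that has fewer than 5.
That gives 4 + 2 + 5 + 5 + 3 + 5 + 4 = 28 blocks with no shape reaching 6.
The next block forces some shape to 6, so 28 + 1 = 29.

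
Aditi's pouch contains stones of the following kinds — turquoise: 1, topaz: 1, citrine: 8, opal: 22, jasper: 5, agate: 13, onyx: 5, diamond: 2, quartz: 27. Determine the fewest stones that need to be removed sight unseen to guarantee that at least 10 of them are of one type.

An adversary could hand out at most 9 stones per type (6 types run out sooner): 1 + 1 + 8 + 9 + 5 + 9 + 5 + 2 + 9 = 49 stones and still no type has 10.
One more stone lands in a type already at 9, so 50 draws are enough and 49 are not.

50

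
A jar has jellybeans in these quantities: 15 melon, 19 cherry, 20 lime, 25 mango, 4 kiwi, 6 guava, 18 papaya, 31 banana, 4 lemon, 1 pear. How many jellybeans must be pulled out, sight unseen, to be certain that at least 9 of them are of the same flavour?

64

By pigeonhole, put each drawn jellybean into a box by flavour. The largest draw with every box below 9 takes min(count, 8) from each flavour; flavours with fewer than 8 contribute all they have.
Σ min(cᵢ, 8) = 8 + 8 + 8 + 8 + 4 + 6 + 8 + 8 + 4 + 1 = 63.
Draw number 63 + 1 = 64 must push one box to 9.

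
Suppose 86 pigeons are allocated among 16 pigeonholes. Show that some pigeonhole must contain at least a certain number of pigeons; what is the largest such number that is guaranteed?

6

The 16 pigeonholes are the holes and the 86 pigeons are the pigeons.
If every pigeonhole held at most 5 pigeons, the total would be at most 16 × 5 = 80, which is less than 86.
So some pigeonhole holds at least ⌈86/16⌉ = 6 pigeons.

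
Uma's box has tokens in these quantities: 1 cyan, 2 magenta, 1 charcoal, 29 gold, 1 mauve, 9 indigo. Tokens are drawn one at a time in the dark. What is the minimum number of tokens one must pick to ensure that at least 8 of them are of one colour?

20

An adversary could hand out at most 7 tokens per colour (4 colours run out sooner): 1 + 2 + 1 + 7 + 1 + 7 = 19 tokens and still no colour has 8.
By the pigeonhole principle, one more token lands in a colour already at 7, so 20 draws are enough and 19 are not.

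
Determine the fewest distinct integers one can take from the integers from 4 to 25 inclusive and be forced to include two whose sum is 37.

16

A set avoiding the sum 37 can contain at most one of each pair {x, 37−x}, plus the 8 elements whose complement lies outside the range.
The integers 4, …, 18 (15 of them) are such a set: any two sum to at least 4+5 = 9 and at most 17+18 = 35 < 37.
By the pigeonhole principle, any 16th integer completes one of the 7 pairs, so 16 choices force a sum of 37.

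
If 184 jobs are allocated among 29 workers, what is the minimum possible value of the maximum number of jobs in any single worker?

7

By pigeonhole, the 29 workers are the holes and the 184 jobs are the pigeons.
If every worker held at most 6 jobs, the total would be at most 29 × 6 = 174, which is less than 184.
So some worker holds at least ⌈184/29⌉ = 7 jobs.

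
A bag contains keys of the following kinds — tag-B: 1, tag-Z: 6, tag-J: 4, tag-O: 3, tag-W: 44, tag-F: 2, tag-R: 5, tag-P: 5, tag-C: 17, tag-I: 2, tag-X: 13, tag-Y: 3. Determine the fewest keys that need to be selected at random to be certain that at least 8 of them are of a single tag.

An adversary could hand out at most 7 keys per tag (9 tags run out sooner): 1 + 6 + 4 + 3 + 7 + 2 + 5 + 5 + 7 + 2 + 7 + 3 = 52 keys and still no tag has 8.
One more key lands in a tag already at 7, so 53 draws are enough and 52 are not.

53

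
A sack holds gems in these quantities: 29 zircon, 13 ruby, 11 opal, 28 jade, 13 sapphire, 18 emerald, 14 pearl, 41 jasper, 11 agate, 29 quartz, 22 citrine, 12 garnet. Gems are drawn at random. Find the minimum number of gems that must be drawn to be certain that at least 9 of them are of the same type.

97

By pigeonhole, put each drawn gem into a box by type. The largest draw with every box below 9 takes min(count, 8) from each type.
Σ min(cᵢ, 8) = 8 + 8 + 8 + 8 + 8 + 8 + 8 + 8 + 8 + 8 + 8 + 8 = 96.
Draw number 96 + 1 = 97 must push one box to 9.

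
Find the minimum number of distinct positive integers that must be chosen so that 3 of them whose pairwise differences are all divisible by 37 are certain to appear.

75

Integers whose pairwise differences are multiples of 37 are exactly those sharing a remainder mod 37. The 37 residue classes mod 37 are the pigeonholes.
With 74 integers one could put 2 in each residue class and have no class reach 3.
The 75th integer pushes some class to 3, so 37·2 + 1 = 75.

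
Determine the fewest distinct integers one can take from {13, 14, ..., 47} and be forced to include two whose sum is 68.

Group the elements by complementary pair {x, 68−x}: {21,47}, {22,46}, {23,45}, …, giving 13 two-element pairs, the single value 34 (it cannot pair with itself since the integers are distinct), and 8 integers whose partner 68−x falls outside [13,47].
Pigeonhole: treating each of those 22 groups as a pigeonhole, one can pick one integer per group — 22 integers — with no two summing to 68.
The 23rd integer lands in an occupied pair, forcing a sum of 68.

23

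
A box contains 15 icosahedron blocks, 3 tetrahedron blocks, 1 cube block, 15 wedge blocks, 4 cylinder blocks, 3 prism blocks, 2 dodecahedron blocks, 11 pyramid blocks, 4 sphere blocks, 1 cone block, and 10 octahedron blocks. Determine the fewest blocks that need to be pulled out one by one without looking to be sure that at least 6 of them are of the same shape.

39

The 11 shapes are the holes; the blocks drawn are the pigeons.
To avoid 6 of any one shape, the worst case takes at most 5 of each shape, or every block of a shape that has fewer than 5.
That gives 5 + 3 + 1 + 5 + 4 + 3 + 2 + 5 + 4 + 1 + 5 = 38 blocks with no shape reaching 6.
The next block forces some shape to 6, so 38 + 1 = 39.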